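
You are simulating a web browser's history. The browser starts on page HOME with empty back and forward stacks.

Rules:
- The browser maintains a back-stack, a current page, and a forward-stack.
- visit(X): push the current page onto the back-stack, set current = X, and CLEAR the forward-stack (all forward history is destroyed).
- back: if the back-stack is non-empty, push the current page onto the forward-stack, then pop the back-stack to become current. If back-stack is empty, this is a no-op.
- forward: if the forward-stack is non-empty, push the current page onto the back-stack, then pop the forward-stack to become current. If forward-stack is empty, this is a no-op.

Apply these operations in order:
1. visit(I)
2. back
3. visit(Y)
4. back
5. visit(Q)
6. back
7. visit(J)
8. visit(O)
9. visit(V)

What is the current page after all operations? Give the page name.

Answer: V

Derivation:
After 1 (visit(I)): cur=I back=1 fwd=0
After 2 (back): cur=HOME back=0 fwd=1
After 3 (visit(Y)): cur=Y back=1 fwd=0
After 4 (back): cur=HOME back=0 fwd=1
After 5 (visit(Q)): cur=Q back=1 fwd=0
After 6 (back): cur=HOME back=0 fwd=1
After 7 (visit(J)): cur=J back=1 fwd=0
After 8 (visit(O)): cur=O back=2 fwd=0
After 9 (visit(V)): cur=V back=3 fwd=0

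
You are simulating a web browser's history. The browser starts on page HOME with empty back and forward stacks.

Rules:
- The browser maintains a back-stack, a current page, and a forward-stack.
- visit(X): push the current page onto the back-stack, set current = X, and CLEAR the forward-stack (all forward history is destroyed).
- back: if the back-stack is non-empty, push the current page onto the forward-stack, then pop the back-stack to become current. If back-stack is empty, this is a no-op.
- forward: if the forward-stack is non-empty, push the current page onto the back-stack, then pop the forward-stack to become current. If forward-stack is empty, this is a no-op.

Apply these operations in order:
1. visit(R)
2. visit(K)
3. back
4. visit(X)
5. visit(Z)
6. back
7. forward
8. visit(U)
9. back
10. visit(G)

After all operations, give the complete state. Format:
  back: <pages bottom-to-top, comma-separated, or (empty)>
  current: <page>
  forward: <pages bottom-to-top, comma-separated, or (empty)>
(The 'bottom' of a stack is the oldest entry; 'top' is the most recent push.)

Answer: back: HOME,R,X,Z
current: G
forward: (empty)

Derivation:
After 1 (visit(R)): cur=R back=1 fwd=0
After 2 (visit(K)): cur=K back=2 fwd=0
After 3 (back): cur=R back=1 fwd=1
After 4 (visit(X)): cur=X back=2 fwd=0
After 5 (visit(Z)): cur=Z back=3 fwd=0
After 6 (back): cur=X back=2 fwd=1
After 7 (forward): cur=Z back=3 fwd=0
After 8 (visit(U)): cur=U back=4 fwd=0
After 9 (back): cur=Z back=3 fwd=1
After 10 (visit(G)): cur=G back=4 fwd=0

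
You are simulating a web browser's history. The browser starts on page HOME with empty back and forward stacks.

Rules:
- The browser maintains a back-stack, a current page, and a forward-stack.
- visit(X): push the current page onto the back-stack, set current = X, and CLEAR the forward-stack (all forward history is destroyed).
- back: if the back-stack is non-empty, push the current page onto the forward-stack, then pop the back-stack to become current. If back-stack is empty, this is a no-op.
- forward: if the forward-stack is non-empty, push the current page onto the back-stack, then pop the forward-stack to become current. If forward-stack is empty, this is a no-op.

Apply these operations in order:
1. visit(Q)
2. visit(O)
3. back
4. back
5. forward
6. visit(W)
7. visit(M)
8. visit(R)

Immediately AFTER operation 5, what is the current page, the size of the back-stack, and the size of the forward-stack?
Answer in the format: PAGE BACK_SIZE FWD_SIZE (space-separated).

After 1 (visit(Q)): cur=Q back=1 fwd=0
After 2 (visit(O)): cur=O back=2 fwd=0
After 3 (back): cur=Q back=1 fwd=1
After 4 (back): cur=HOME back=0 fwd=2
After 5 (forward): cur=Q back=1 fwd=1

Q 1 1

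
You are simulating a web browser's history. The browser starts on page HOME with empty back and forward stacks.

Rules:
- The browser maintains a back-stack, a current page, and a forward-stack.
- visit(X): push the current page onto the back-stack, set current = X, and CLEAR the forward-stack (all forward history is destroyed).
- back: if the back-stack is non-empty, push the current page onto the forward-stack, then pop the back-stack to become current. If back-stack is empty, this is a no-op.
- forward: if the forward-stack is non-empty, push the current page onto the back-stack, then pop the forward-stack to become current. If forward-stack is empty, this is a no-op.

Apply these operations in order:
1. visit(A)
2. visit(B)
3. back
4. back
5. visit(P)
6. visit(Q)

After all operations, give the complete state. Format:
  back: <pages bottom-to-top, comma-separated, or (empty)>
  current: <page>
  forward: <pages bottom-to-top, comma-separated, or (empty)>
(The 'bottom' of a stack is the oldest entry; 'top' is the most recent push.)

Answer: back: HOME,P
current: Q
forward: (empty)

Derivation:
After 1 (visit(A)): cur=A back=1 fwd=0
After 2 (visit(B)): cur=B back=2 fwd=0
After 3 (back): cur=A back=1 fwd=1
After 4 (back): cur=HOME back=0 fwd=2
After 5 (visit(P)): cur=P back=1 fwd=0
After 6 (visit(Q)): cur=Q back=2 fwd=0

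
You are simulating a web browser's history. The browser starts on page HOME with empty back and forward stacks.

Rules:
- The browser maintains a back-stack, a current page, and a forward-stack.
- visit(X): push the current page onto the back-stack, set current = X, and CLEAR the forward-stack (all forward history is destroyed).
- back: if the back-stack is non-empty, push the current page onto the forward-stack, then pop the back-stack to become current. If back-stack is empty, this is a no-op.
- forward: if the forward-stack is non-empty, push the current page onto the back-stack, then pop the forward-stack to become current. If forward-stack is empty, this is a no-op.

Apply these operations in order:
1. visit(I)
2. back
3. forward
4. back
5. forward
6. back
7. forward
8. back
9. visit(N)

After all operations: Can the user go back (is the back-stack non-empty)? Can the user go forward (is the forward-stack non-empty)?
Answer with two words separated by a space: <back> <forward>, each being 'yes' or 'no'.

Answer: yes no

Derivation:
After 1 (visit(I)): cur=I back=1 fwd=0
After 2 (back): cur=HOME back=0 fwd=1
After 3 (forward): cur=I back=1 fwd=0
After 4 (back): cur=HOME back=0 fwd=1
After 5 (forward): cur=I back=1 fwd=0
After 6 (back): cur=HOME back=0 fwd=1
After 7 (forward): cur=I back=1 fwd=0
After 8 (back): cur=HOME back=0 fwd=1
After 9 (visit(N)): cur=N back=1 fwd=0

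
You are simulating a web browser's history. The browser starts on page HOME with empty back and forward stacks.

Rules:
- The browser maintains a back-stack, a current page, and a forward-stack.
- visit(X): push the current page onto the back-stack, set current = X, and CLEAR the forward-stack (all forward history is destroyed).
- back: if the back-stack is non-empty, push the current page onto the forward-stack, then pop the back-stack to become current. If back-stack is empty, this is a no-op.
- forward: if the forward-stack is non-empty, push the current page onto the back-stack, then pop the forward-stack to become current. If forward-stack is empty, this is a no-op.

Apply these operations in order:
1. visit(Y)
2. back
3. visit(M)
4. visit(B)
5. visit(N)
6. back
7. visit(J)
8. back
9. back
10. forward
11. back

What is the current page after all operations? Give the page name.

After 1 (visit(Y)): cur=Y back=1 fwd=0
After 2 (back): cur=HOME back=0 fwd=1
After 3 (visit(M)): cur=M back=1 fwd=0
After 4 (visit(B)): cur=B back=2 fwd=0
After 5 (visit(N)): cur=N back=3 fwd=0
After 6 (back): cur=B back=2 fwd=1
After 7 (visit(J)): cur=J back=3 fwd=0
After 8 (back): cur=B back=2 fwd=1
After 9 (back): cur=M back=1 fwd=2
After 10 (forward): cur=B back=2 fwd=1
After 11 (back): cur=M back=1 fwd=2

Answer: M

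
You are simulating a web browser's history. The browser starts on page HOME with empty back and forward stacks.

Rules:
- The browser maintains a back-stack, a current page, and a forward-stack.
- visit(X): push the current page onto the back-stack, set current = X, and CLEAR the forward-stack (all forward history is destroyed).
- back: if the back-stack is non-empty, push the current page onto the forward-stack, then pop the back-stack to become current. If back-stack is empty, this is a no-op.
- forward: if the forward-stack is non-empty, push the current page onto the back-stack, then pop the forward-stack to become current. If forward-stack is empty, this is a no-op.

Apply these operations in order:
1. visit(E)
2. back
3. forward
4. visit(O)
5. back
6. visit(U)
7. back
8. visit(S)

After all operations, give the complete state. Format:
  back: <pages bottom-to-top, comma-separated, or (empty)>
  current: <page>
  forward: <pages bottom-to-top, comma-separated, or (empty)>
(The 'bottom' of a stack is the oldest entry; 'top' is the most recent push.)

After 1 (visit(E)): cur=E back=1 fwd=0
After 2 (back): cur=HOME back=0 fwd=1
After 3 (forward): cur=E back=1 fwd=0
After 4 (visit(O)): cur=O back=2 fwd=0
After 5 (back): cur=E back=1 fwd=1
After 6 (visit(U)): cur=U back=2 fwd=0
After 7 (back): cur=E back=1 fwd=1
After 8 (visit(S)): cur=S back=2 fwd=0

Answer: back: HOME,E
current: S
forward: (empty)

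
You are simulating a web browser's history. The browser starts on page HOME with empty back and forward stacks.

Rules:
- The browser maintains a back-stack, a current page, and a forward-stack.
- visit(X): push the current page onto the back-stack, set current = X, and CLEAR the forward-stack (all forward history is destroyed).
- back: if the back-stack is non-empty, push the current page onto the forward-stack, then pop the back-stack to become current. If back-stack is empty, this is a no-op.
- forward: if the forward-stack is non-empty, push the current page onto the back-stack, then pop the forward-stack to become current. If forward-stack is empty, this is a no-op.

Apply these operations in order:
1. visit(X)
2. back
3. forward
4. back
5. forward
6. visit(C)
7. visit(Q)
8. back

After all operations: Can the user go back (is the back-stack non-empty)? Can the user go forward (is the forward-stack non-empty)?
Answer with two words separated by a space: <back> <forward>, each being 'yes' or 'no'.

After 1 (visit(X)): cur=X back=1 fwd=0
After 2 (back): cur=HOME back=0 fwd=1
After 3 (forward): cur=X back=1 fwd=0
After 4 (back): cur=HOME back=0 fwd=1
After 5 (forward): cur=X back=1 fwd=0
After 6 (visit(C)): cur=C back=2 fwd=0
After 7 (visit(Q)): cur=Q back=3 fwd=0
After 8 (back): cur=C back=2 fwd=1

Answer: yes yes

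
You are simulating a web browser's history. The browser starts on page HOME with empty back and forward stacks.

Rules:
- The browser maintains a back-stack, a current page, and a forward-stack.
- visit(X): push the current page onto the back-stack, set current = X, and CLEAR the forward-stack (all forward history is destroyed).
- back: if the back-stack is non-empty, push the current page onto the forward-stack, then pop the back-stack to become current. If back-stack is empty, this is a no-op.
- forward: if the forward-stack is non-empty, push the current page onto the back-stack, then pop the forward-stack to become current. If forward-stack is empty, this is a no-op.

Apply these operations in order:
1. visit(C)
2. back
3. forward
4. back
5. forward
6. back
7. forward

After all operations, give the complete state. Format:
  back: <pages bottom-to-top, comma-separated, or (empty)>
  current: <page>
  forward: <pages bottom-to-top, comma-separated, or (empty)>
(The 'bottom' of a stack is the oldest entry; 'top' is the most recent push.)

Answer: back: HOME
current: C
forward: (empty)

Derivation:
After 1 (visit(C)): cur=C back=1 fwd=0
After 2 (back): cur=HOME back=0 fwd=1
After 3 (forward): cur=C back=1 fwd=0
After 4 (back): cur=HOME back=0 fwd=1
After 5 (forward): cur=C back=1 fwd=0
After 6 (back): cur=HOME back=0 fwd=1
After 7 (forward): cur=C back=1 fwd=0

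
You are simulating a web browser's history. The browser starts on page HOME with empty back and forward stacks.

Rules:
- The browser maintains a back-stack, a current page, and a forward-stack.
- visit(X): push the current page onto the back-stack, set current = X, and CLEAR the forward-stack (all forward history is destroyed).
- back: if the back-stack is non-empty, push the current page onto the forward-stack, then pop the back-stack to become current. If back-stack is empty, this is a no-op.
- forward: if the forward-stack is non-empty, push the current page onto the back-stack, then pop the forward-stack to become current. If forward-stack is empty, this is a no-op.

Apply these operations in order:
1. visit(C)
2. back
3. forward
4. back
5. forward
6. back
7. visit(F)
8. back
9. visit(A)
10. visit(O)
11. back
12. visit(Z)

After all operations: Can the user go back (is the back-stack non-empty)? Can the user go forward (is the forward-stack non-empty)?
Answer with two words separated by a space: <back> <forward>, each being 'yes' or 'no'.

After 1 (visit(C)): cur=C back=1 fwd=0
After 2 (back): cur=HOME back=0 fwd=1
After 3 (forward): cur=C back=1 fwd=0
After 4 (back): cur=HOME back=0 fwd=1
After 5 (forward): cur=C back=1 fwd=0
After 6 (back): cur=HOME back=0 fwd=1
After 7 (visit(F)): cur=F back=1 fwd=0
After 8 (back): cur=HOME back=0 fwd=1
After 9 (visit(A)): cur=A back=1 fwd=0
After 10 (visit(O)): cur=O back=2 fwd=0
After 11 (back): cur=A back=1 fwd=1
After 12 (visit(Z)): cur=Z back=2 fwd=0

Answer: yes no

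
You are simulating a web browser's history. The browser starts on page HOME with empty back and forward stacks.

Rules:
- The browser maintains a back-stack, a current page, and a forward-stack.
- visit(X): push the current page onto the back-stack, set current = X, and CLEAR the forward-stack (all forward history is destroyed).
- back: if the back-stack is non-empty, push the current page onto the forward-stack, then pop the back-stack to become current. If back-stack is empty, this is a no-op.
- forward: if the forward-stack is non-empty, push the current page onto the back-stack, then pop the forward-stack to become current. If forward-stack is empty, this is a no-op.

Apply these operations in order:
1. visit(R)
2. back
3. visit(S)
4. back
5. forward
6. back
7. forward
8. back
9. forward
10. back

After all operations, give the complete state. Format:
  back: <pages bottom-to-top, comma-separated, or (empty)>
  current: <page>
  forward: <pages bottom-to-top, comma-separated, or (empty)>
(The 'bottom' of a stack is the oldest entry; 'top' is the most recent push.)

Answer: back: (empty)
current: HOME
forward: S

Derivation:
After 1 (visit(R)): cur=R back=1 fwd=0
After 2 (back): cur=HOME back=0 fwd=1
After 3 (visit(S)): cur=S back=1 fwd=0
After 4 (back): cur=HOME back=0 fwd=1
After 5 (forward): cur=S back=1 fwd=0
After 6 (back): cur=HOME back=0 fwd=1
After 7 (forward): cur=S back=1 fwd=0
After 8 (back): cur=HOME back=0 fwd=1
After 9 (forward): cur=S back=1 fwd=0
After 10 (back): cur=HOME back=0 fwd=1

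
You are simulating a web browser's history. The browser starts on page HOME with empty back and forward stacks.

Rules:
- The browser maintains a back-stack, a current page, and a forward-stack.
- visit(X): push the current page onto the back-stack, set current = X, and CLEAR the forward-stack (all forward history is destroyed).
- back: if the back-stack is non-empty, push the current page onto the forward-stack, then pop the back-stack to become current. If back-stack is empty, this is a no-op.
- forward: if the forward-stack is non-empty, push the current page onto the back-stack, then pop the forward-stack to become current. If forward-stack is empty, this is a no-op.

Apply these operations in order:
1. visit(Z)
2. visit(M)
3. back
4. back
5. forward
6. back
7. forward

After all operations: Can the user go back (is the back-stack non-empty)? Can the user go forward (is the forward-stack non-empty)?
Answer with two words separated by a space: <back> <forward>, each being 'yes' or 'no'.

After 1 (visit(Z)): cur=Z back=1 fwd=0
After 2 (visit(M)): cur=M back=2 fwd=0
After 3 (back): cur=Z back=1 fwd=1
After 4 (back): cur=HOME back=0 fwd=2
After 5 (forward): cur=Z back=1 fwd=1
After 6 (back): cur=HOME back=0 fwd=2
After 7 (forward): cur=Z back=1 fwd=1

Answer: yes yes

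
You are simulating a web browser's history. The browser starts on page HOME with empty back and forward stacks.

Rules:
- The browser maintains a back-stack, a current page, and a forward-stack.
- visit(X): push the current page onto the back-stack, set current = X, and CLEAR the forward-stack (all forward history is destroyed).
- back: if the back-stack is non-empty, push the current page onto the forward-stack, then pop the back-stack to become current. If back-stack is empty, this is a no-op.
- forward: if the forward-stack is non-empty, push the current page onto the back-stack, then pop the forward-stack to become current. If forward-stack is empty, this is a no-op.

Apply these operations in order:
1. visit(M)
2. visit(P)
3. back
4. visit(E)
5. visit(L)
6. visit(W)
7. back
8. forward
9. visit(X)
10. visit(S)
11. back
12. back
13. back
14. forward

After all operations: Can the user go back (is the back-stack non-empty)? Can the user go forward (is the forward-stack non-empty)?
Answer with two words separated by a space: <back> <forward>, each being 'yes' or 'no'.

Answer: yes yes

Derivation:
After 1 (visit(M)): cur=M back=1 fwd=0
After 2 (visit(P)): cur=P back=2 fwd=0
After 3 (back): cur=M back=1 fwd=1
After 4 (visit(E)): cur=E back=2 fwd=0
After 5 (visit(L)): cur=L back=3 fwd=0
After 6 (visit(W)): cur=W back=4 fwd=0
After 7 (back): cur=L back=3 fwd=1
After 8 (forward): cur=W back=4 fwd=0
After 9 (visit(X)): cur=X back=5 fwd=0
After 10 (visit(S)): cur=S back=6 fwd=0
After 11 (back): cur=X back=5 fwd=1
After 12 (back): cur=W back=4 fwd=2
After 13 (back): cur=L back=3 fwd=3
After 14 (forward): cur=W back=4 fwd=2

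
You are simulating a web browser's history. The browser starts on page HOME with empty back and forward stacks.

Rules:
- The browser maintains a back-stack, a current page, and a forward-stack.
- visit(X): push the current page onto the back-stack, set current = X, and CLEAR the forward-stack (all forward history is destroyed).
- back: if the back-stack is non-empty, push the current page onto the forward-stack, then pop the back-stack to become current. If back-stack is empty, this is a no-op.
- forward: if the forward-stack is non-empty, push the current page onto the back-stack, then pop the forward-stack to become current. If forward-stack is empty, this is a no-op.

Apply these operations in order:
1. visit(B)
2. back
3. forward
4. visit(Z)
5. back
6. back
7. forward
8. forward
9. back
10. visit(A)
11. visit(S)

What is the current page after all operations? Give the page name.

Answer: S

Derivation:
After 1 (visit(B)): cur=B back=1 fwd=0
After 2 (back): cur=HOME back=0 fwd=1
After 3 (forward): cur=B back=1 fwd=0
After 4 (visit(Z)): cur=Z back=2 fwd=0
After 5 (back): cur=B back=1 fwd=1
After 6 (back): cur=HOME back=0 fwd=2
After 7 (forward): cur=B back=1 fwd=1
After 8 (forward): cur=Z back=2 fwd=0
After 9 (back): cur=B back=1 fwd=1
After 10 (visit(A)): cur=A back=2 fwd=0
After 11 (visit(S)): cur=S back=3 fwd=0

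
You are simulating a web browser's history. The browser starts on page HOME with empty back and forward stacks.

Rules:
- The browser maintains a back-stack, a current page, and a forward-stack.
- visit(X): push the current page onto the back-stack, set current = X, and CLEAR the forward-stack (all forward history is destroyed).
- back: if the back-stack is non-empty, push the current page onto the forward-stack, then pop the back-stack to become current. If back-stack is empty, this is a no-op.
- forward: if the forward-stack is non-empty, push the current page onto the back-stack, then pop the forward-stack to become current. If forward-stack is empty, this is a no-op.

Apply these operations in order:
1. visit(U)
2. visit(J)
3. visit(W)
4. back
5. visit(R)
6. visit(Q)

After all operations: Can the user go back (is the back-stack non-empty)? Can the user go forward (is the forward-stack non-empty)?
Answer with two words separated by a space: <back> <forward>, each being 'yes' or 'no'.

Answer: yes no

Derivation:
After 1 (visit(U)): cur=U back=1 fwd=0
After 2 (visit(J)): cur=J back=2 fwd=0
After 3 (visit(W)): cur=W back=3 fwd=0
After 4 (back): cur=J back=2 fwd=1
After 5 (visit(R)): cur=R back=3 fwd=0
After 6 (visit(Q)): cur=Q back=4 fwd=0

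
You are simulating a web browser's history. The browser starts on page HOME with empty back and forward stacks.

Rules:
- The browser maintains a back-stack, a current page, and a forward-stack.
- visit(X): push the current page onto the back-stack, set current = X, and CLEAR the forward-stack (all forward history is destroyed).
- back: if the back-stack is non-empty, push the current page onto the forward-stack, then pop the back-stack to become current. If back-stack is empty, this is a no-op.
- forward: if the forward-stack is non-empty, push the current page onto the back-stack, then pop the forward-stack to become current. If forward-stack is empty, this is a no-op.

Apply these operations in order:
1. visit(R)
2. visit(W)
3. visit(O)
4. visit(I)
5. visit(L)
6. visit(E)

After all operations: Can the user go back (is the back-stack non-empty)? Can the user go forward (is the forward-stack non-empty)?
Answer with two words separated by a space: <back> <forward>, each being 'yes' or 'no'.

After 1 (visit(R)): cur=R back=1 fwd=0
After 2 (visit(W)): cur=W back=2 fwd=0
After 3 (visit(O)): cur=O back=3 fwd=0
After 4 (visit(I)): cur=I back=4 fwd=0
After 5 (visit(L)): cur=L back=5 fwd=0
After 6 (visit(E)): cur=E back=6 fwd=0

Answer: yes no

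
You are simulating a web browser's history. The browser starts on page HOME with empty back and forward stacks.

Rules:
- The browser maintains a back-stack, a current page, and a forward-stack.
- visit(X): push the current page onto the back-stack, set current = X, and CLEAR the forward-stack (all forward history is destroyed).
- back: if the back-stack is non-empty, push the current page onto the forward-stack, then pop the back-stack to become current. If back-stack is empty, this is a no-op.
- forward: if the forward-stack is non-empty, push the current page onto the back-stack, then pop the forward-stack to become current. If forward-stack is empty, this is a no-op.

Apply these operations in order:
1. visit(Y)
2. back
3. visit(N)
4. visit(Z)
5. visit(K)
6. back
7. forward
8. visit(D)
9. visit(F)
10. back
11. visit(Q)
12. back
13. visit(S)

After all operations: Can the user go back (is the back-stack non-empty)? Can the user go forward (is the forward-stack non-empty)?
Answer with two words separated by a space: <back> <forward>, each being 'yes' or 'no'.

Answer: yes no

Derivation:
After 1 (visit(Y)): cur=Y back=1 fwd=0
After 2 (back): cur=HOME back=0 fwd=1
After 3 (visit(N)): cur=N back=1 fwd=0
After 4 (visit(Z)): cur=Z back=2 fwd=0
After 5 (visit(K)): cur=K back=3 fwd=0
After 6 (back): cur=Z back=2 fwd=1
After 7 (forward): cur=K back=3 fwd=0
After 8 (visit(D)): cur=D back=4 fwd=0
After 9 (visit(F)): cur=F back=5 fwd=0
After 10 (back): cur=D back=4 fwd=1
After 11 (visit(Q)): cur=Q back=5 fwd=0
After 12 (back): cur=D back=4 fwd=1
After 13 (visit(S)): cur=S back=5 fwd=0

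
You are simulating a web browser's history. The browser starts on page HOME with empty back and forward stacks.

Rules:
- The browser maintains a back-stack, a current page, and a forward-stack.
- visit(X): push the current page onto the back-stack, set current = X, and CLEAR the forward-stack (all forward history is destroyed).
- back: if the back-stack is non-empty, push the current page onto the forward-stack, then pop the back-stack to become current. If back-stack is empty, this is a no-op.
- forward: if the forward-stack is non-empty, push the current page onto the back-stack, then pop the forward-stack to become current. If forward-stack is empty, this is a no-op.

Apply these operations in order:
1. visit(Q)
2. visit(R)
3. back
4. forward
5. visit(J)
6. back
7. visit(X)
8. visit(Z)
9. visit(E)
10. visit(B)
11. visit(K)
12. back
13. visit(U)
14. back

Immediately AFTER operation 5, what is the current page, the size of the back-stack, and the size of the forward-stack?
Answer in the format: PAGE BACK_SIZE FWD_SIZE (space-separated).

After 1 (visit(Q)): cur=Q back=1 fwd=0
After 2 (visit(R)): cur=R back=2 fwd=0
After 3 (back): cur=Q back=1 fwd=1
After 4 (forward): cur=R back=2 fwd=0
After 5 (visit(J)): cur=J back=3 fwd=0

J 3 0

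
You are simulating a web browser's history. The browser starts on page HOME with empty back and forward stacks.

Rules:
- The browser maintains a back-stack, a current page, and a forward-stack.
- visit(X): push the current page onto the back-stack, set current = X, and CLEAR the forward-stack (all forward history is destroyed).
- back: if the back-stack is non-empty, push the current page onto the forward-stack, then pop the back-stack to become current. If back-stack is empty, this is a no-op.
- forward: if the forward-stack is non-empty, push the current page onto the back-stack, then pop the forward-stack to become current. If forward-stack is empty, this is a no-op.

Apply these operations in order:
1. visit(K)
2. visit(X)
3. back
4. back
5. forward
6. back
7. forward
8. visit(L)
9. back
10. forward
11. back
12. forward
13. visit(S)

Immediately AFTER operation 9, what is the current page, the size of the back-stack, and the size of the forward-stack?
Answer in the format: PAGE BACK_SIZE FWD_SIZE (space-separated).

After 1 (visit(K)): cur=K back=1 fwd=0
After 2 (visit(X)): cur=X back=2 fwd=0
After 3 (back): cur=K back=1 fwd=1
After 4 (back): cur=HOME back=0 fwd=2
After 5 (forward): cur=K back=1 fwd=1
After 6 (back): cur=HOME back=0 fwd=2
After 7 (forward): cur=K back=1 fwd=1
After 8 (visit(L)): cur=L back=2 fwd=0
After 9 (back): cur=K back=1 fwd=1

K 1 1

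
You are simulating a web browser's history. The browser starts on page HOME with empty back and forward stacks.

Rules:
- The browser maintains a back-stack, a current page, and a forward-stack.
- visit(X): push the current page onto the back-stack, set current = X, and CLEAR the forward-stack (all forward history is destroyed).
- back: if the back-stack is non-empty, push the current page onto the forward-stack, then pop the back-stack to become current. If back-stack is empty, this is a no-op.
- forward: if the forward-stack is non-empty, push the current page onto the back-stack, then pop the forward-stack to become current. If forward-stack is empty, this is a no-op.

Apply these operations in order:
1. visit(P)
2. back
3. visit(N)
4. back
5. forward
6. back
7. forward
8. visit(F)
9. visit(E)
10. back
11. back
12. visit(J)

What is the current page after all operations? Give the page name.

After 1 (visit(P)): cur=P back=1 fwd=0
After 2 (back): cur=HOME back=0 fwd=1
After 3 (visit(N)): cur=N back=1 fwd=0
After 4 (back): cur=HOME back=0 fwd=1
After 5 (forward): cur=N back=1 fwd=0
After 6 (back): cur=HOME back=0 fwd=1
After 7 (forward): cur=N back=1 fwd=0
After 8 (visit(F)): cur=F back=2 fwd=0
After 9 (visit(E)): cur=E back=3 fwd=0
After 10 (back): cur=F back=2 fwd=1
After 11 (back): cur=N back=1 fwd=2
After 12 (visit(J)): cur=J back=2 fwd=0

Answer: J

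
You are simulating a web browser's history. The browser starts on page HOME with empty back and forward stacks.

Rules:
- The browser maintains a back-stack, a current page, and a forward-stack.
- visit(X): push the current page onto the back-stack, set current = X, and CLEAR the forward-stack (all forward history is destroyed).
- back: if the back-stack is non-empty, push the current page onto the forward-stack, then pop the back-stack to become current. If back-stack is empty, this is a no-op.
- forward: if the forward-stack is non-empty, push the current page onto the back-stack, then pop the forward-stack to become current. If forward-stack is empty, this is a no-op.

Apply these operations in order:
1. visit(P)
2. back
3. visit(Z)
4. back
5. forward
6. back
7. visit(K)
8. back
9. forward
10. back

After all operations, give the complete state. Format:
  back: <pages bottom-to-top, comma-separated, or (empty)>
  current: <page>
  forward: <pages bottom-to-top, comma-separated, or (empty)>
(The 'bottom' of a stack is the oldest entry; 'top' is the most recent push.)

Answer: back: (empty)
current: HOME
forward: K

Derivation:
After 1 (visit(P)): cur=P back=1 fwd=0
After 2 (back): cur=HOME back=0 fwd=1
After 3 (visit(Z)): cur=Z back=1 fwd=0
After 4 (back): cur=HOME back=0 fwd=1
After 5 (forward): cur=Z back=1 fwd=0
After 6 (back): cur=HOME back=0 fwd=1
After 7 (visit(K)): cur=K back=1 fwd=0
After 8 (back): cur=HOME back=0 fwd=1
After 9 (forward): cur=K back=1 fwd=0
After 10 (back): cur=HOME back=0 fwd=1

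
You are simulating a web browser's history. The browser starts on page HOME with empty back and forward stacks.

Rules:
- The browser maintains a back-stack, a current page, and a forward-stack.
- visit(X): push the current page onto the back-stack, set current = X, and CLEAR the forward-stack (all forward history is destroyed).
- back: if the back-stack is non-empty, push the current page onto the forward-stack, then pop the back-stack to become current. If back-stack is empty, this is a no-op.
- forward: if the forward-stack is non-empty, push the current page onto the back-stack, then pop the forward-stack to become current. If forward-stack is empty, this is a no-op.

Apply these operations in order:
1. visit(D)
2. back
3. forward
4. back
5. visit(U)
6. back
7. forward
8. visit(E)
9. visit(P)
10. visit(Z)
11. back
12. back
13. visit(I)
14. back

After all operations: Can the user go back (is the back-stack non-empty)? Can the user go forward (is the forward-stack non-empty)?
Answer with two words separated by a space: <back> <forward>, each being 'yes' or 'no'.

Answer: yes yes

Derivation:
After 1 (visit(D)): cur=D back=1 fwd=0
After 2 (back): cur=HOME back=0 fwd=1
After 3 (forward): cur=D back=1 fwd=0
After 4 (back): cur=HOME back=0 fwd=1
After 5 (visit(U)): cur=U back=1 fwd=0
After 6 (back): cur=HOME back=0 fwd=1
After 7 (forward): cur=U back=1 fwd=0
After 8 (visit(E)): cur=E back=2 fwd=0
After 9 (visit(P)): cur=P back=3 fwd=0
After 10 (visit(Z)): cur=Z back=4 fwd=0
After 11 (back): cur=P back=3 fwd=1
After 12 (back): cur=E back=2 fwd=2
After 13 (visit(I)): cur=I back=3 fwd=0
After 14 (back): cur=E back=2 fwd=1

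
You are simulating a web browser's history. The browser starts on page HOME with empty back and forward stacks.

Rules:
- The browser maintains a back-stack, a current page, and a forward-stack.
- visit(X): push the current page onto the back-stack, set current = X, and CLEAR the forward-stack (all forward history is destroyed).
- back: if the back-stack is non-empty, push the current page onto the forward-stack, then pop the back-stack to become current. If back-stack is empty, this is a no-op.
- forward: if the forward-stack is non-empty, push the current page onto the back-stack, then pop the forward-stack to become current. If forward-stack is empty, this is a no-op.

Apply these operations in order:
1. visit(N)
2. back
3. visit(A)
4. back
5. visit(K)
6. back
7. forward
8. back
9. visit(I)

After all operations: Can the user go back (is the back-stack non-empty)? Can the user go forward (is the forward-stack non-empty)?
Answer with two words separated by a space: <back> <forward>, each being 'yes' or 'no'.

After 1 (visit(N)): cur=N back=1 fwd=0
After 2 (back): cur=HOME back=0 fwd=1
After 3 (visit(A)): cur=A back=1 fwd=0
After 4 (back): cur=HOME back=0 fwd=1
After 5 (visit(K)): cur=K back=1 fwd=0
After 6 (back): cur=HOME back=0 fwd=1
After 7 (forward): cur=K back=1 fwd=0
After 8 (back): cur=HOME back=0 fwd=1
After 9 (visit(I)): cur=I back=1 fwd=0

Answer: yes no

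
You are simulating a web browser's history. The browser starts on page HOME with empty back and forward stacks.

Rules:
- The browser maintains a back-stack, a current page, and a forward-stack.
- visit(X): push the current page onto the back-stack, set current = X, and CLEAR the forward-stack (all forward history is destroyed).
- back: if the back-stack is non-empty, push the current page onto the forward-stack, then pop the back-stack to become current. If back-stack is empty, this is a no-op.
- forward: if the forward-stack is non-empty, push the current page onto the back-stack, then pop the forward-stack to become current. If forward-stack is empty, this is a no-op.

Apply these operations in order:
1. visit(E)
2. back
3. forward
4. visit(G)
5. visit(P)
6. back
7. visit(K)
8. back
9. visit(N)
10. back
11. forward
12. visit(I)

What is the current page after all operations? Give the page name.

Answer: I

Derivation:
After 1 (visit(E)): cur=E back=1 fwd=0
After 2 (back): cur=HOME back=0 fwd=1
After 3 (forward): cur=E back=1 fwd=0
After 4 (visit(G)): cur=G back=2 fwd=0
After 5 (visit(P)): cur=P back=3 fwd=0
After 6 (back): cur=G back=2 fwd=1
After 7 (visit(K)): cur=K back=3 fwd=0
After 8 (back): cur=G back=2 fwd=1
After 9 (visit(N)): cur=N back=3 fwd=0
After 10 (back): cur=G back=2 fwd=1
After 11 (forward): cur=N back=3 fwd=0
After 12 (visit(I)): cur=I back=4 fwd=0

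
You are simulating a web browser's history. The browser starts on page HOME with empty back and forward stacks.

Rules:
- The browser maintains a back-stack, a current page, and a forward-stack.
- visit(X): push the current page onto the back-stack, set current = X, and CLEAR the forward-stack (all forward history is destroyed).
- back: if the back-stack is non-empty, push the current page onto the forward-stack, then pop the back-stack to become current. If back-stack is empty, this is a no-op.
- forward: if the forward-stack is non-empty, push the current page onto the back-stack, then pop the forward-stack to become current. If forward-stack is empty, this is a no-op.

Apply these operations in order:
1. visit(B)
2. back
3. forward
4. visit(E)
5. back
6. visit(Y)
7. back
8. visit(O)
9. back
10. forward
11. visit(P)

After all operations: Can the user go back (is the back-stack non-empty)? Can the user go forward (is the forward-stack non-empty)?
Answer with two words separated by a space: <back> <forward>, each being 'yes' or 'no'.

After 1 (visit(B)): cur=B back=1 fwd=0
After 2 (back): cur=HOME back=0 fwd=1
After 3 (forward): cur=B back=1 fwd=0
After 4 (visit(E)): cur=E back=2 fwd=0
After 5 (back): cur=B back=1 fwd=1
After 6 (visit(Y)): cur=Y back=2 fwd=0
After 7 (back): cur=B back=1 fwd=1
After 8 (visit(O)): cur=O back=2 fwd=0
After 9 (back): cur=B back=1 fwd=1
After 10 (forward): cur=O back=2 fwd=0
After 11 (visit(P)): cur=P back=3 fwd=0

Answer: yes no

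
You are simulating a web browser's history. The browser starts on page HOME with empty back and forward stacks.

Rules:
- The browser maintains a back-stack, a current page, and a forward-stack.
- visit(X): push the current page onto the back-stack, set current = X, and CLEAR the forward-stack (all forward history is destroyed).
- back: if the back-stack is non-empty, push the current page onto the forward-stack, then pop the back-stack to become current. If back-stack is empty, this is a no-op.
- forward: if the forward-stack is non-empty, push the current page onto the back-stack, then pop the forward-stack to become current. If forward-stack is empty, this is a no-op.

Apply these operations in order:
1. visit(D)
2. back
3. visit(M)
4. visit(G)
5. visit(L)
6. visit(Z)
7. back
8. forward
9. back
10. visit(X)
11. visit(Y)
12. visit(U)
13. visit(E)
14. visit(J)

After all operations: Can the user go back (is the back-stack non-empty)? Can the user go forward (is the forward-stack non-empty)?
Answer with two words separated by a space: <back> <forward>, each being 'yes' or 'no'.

Answer: yes no

Derivation:
After 1 (visit(D)): cur=D back=1 fwd=0
After 2 (back): cur=HOME back=0 fwd=1
After 3 (visit(M)): cur=M back=1 fwd=0
After 4 (visit(G)): cur=G back=2 fwd=0
After 5 (visit(L)): cur=L back=3 fwd=0
After 6 (visit(Z)): cur=Z back=4 fwd=0
After 7 (back): cur=L back=3 fwd=1
After 8 (forward): cur=Z back=4 fwd=0
After 9 (back): cur=L back=3 fwd=1
After 10 (visit(X)): cur=X back=4 fwd=0
After 11 (visit(Y)): cur=Y back=5 fwd=0
After 12 (visit(U)): cur=U back=6 fwd=0
After 13 (visit(E)): cur=E back=7 fwd=0
After 14 (visit(J)): cur=J back=8 fwd=0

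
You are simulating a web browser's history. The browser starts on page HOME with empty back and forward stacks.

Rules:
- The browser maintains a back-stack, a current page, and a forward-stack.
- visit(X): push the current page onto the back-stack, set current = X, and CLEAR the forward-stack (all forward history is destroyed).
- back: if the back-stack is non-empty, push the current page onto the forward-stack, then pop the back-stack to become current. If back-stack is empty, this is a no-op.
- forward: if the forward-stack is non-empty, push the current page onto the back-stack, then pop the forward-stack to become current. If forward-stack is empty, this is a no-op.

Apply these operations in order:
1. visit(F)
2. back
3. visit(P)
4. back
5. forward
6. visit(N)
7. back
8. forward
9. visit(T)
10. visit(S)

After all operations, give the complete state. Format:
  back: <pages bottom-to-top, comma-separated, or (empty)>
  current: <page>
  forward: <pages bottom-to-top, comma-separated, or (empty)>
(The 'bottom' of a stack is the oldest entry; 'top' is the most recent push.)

After 1 (visit(F)): cur=F back=1 fwd=0
After 2 (back): cur=HOME back=0 fwd=1
After 3 (visit(P)): cur=P back=1 fwd=0
After 4 (back): cur=HOME back=0 fwd=1
After 5 (forward): cur=P back=1 fwd=0
After 6 (visit(N)): cur=N back=2 fwd=0
After 7 (back): cur=P back=1 fwd=1
After 8 (forward): cur=N back=2 fwd=0
After 9 (visit(T)): cur=T back=3 fwd=0
After 10 (visit(S)): cur=S back=4 fwd=0

Answer: back: HOME,P,N,T
current: S
forward: (empty)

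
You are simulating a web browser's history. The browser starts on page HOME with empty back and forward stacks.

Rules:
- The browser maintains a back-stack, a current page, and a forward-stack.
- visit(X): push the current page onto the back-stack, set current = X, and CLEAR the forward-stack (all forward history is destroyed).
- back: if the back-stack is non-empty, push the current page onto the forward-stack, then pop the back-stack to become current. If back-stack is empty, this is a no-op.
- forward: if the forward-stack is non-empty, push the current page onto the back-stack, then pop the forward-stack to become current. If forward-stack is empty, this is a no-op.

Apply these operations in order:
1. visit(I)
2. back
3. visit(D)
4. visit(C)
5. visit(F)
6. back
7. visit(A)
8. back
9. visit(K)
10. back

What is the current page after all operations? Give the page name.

Answer: C

Derivation:
After 1 (visit(I)): cur=I back=1 fwd=0
After 2 (back): cur=HOME back=0 fwd=1
After 3 (visit(D)): cur=D back=1 fwd=0
After 4 (visit(C)): cur=C back=2 fwd=0
After 5 (visit(F)): cur=F back=3 fwd=0
After 6 (back): cur=C back=2 fwd=1
After 7 (visit(A)): cur=A back=3 fwd=0
After 8 (back): cur=C back=2 fwd=1
After 9 (visit(K)): cur=K back=3 fwd=0
After 10 (back): cur=C back=2 fwd=1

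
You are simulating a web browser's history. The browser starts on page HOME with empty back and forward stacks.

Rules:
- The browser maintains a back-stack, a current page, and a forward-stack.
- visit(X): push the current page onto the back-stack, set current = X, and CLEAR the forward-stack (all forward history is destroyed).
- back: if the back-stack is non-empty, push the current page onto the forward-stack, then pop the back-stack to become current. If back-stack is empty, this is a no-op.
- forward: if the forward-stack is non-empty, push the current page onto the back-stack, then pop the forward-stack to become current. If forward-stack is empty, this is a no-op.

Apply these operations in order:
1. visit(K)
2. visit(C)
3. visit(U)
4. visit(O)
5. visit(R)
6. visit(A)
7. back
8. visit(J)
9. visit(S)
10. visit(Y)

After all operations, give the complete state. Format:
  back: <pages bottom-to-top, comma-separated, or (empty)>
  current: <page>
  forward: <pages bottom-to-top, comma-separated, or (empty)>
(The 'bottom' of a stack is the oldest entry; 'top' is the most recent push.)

Answer: back: HOME,K,C,U,O,R,J,S
current: Y
forward: (empty)

Derivation:
After 1 (visit(K)): cur=K back=1 fwd=0
After 2 (visit(C)): cur=C back=2 fwd=0
After 3 (visit(U)): cur=U back=3 fwd=0
After 4 (visit(O)): cur=O back=4 fwd=0
After 5 (visit(R)): cur=R back=5 fwd=0
After 6 (visit(A)): cur=A back=6 fwd=0
After 7 (back): cur=R back=5 fwd=1
After 8 (visit(J)): cur=J back=6 fwd=0
After 9 (visit(S)): cur=S back=7 fwd=0
After 10 (visit(Y)): cur=Y back=8 fwd=0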